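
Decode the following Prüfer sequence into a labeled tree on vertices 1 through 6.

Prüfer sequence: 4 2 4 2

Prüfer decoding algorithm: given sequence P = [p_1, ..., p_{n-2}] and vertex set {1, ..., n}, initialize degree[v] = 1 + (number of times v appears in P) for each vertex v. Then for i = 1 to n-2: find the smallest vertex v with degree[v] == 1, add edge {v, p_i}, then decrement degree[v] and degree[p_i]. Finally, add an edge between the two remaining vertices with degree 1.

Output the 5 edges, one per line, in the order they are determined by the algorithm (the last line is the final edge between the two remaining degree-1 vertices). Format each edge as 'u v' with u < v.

Initial degrees: {1:1, 2:3, 3:1, 4:3, 5:1, 6:1}
Step 1: smallest deg-1 vertex = 1, p_1 = 4. Add edge {1,4}. Now deg[1]=0, deg[4]=2.
Step 2: smallest deg-1 vertex = 3, p_2 = 2. Add edge {2,3}. Now deg[3]=0, deg[2]=2.
Step 3: smallest deg-1 vertex = 5, p_3 = 4. Add edge {4,5}. Now deg[5]=0, deg[4]=1.
Step 4: smallest deg-1 vertex = 4, p_4 = 2. Add edge {2,4}. Now deg[4]=0, deg[2]=1.
Final: two remaining deg-1 vertices are 2, 6. Add edge {2,6}.

Answer: 1 4
2 3
4 5
2 4
2 6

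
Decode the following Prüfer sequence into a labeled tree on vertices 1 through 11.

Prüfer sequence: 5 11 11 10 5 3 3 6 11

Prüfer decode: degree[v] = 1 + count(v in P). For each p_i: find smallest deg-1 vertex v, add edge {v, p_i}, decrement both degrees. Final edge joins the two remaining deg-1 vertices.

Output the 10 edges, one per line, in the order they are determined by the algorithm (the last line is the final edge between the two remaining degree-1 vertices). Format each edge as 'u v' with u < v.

Initial degrees: {1:1, 2:1, 3:3, 4:1, 5:3, 6:2, 7:1, 8:1, 9:1, 10:2, 11:4}
Step 1: smallest deg-1 vertex = 1, p_1 = 5. Add edge {1,5}. Now deg[1]=0, deg[5]=2.
Step 2: smallest deg-1 vertex = 2, p_2 = 11. Add edge {2,11}. Now deg[2]=0, deg[11]=3.
Step 3: smallest deg-1 vertex = 4, p_3 = 11. Add edge {4,11}. Now deg[4]=0, deg[11]=2.
Step 4: smallest deg-1 vertex = 7, p_4 = 10. Add edge {7,10}. Now deg[7]=0, deg[10]=1.
Step 5: smallest deg-1 vertex = 8, p_5 = 5. Add edge {5,8}. Now deg[8]=0, deg[5]=1.
Step 6: smallest deg-1 vertex = 5, p_6 = 3. Add edge {3,5}. Now deg[5]=0, deg[3]=2.
Step 7: smallest deg-1 vertex = 9, p_7 = 3. Add edge {3,9}. Now deg[9]=0, deg[3]=1.
Step 8: smallest deg-1 vertex = 3, p_8 = 6. Add edge {3,6}. Now deg[3]=0, deg[6]=1.
Step 9: smallest deg-1 vertex = 6, p_9 = 11. Add edge {6,11}. Now deg[6]=0, deg[11]=1.
Final: two remaining deg-1 vertices are 10, 11. Add edge {10,11}.

Answer: 1 5
2 11
4 11
7 10
5 8
3 5
3 9
3 6
6 11
10 11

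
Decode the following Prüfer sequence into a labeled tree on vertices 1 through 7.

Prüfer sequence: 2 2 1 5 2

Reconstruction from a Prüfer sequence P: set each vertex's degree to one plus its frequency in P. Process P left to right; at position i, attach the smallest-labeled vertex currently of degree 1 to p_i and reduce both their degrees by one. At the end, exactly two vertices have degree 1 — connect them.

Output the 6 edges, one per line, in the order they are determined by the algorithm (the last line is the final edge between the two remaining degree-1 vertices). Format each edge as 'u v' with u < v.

Answer: 2 3
2 4
1 6
1 5
2 5
2 7

Derivation:
Initial degrees: {1:2, 2:4, 3:1, 4:1, 5:2, 6:1, 7:1}
Step 1: smallest deg-1 vertex = 3, p_1 = 2. Add edge {2,3}. Now deg[3]=0, deg[2]=3.
Step 2: smallest deg-1 vertex = 4, p_2 = 2. Add edge {2,4}. Now deg[4]=0, deg[2]=2.
Step 3: smallest deg-1 vertex = 6, p_3 = 1. Add edge {1,6}. Now deg[6]=0, deg[1]=1.
Step 4: smallest deg-1 vertex = 1, p_4 = 5. Add edge {1,5}. Now deg[1]=0, deg[5]=1.
Step 5: smallest deg-1 vertex = 5, p_5 = 2. Add edge {2,5}. Now deg[5]=0, deg[2]=1.
Final: two remaining deg-1 vertices are 2, 7. Add edge {2,7}.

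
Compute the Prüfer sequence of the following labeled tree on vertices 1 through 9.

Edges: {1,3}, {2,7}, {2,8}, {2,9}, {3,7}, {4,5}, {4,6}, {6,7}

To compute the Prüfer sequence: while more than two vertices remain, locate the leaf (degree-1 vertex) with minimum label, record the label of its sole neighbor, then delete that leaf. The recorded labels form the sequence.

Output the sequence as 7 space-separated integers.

Step 1: leaves = {1,5,8,9}. Remove smallest leaf 1, emit neighbor 3.
Step 2: leaves = {3,5,8,9}. Remove smallest leaf 3, emit neighbor 7.
Step 3: leaves = {5,8,9}. Remove smallest leaf 5, emit neighbor 4.
Step 4: leaves = {4,8,9}. Remove smallest leaf 4, emit neighbor 6.
Step 5: leaves = {6,8,9}. Remove smallest leaf 6, emit neighbor 7.
Step 6: leaves = {7,8,9}. Remove smallest leaf 7, emit neighbor 2.
Step 7: leaves = {8,9}. Remove smallest leaf 8, emit neighbor 2.
Done: 2 vertices remain (2, 9). Sequence = [3 7 4 6 7 2 2]

Answer: 3 7 4 6 7 2 2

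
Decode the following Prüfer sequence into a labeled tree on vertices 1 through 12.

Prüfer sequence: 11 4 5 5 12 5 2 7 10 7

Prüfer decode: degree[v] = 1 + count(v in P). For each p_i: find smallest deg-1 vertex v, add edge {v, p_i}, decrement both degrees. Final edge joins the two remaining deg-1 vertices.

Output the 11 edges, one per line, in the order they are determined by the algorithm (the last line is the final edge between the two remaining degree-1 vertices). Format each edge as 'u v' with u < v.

Initial degrees: {1:1, 2:2, 3:1, 4:2, 5:4, 6:1, 7:3, 8:1, 9:1, 10:2, 11:2, 12:2}
Step 1: smallest deg-1 vertex = 1, p_1 = 11. Add edge {1,11}. Now deg[1]=0, deg[11]=1.
Step 2: smallest deg-1 vertex = 3, p_2 = 4. Add edge {3,4}. Now deg[3]=0, deg[4]=1.
Step 3: smallest deg-1 vertex = 4, p_3 = 5. Add edge {4,5}. Now deg[4]=0, deg[5]=3.
Step 4: smallest deg-1 vertex = 6, p_4 = 5. Add edge {5,6}. Now deg[6]=0, deg[5]=2.
Step 5: smallest deg-1 vertex = 8, p_5 = 12. Add edge {8,12}. Now deg[8]=0, deg[12]=1.
Step 6: smallest deg-1 vertex = 9, p_6 = 5. Add edge {5,9}. Now deg[9]=0, deg[5]=1.
Step 7: smallest deg-1 vertex = 5, p_7 = 2. Add edge {2,5}. Now deg[5]=0, deg[2]=1.
Step 8: smallest deg-1 vertex = 2, p_8 = 7. Add edge {2,7}. Now deg[2]=0, deg[7]=2.
Step 9: smallest deg-1 vertex = 11, p_9 = 10. Add edge {10,11}. Now deg[11]=0, deg[10]=1.
Step 10: smallest deg-1 vertex = 10, p_10 = 7. Add edge {7,10}. Now deg[10]=0, deg[7]=1.
Final: two remaining deg-1 vertices are 7, 12. Add edge {7,12}.

Answer: 1 11
3 4
4 5
5 6
8 12
5 9
2 5
2 7
10 11
7 10
7 12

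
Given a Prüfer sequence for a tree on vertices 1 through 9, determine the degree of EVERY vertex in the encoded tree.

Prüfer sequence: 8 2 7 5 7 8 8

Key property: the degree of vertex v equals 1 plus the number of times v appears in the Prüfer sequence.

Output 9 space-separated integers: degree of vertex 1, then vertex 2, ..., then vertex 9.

p_1 = 8: count[8] becomes 1
p_2 = 2: count[2] becomes 1
p_3 = 7: count[7] becomes 1
p_4 = 5: count[5] becomes 1
p_5 = 7: count[7] becomes 2
p_6 = 8: count[8] becomes 2
p_7 = 8: count[8] becomes 3
Degrees (1 + count): deg[1]=1+0=1, deg[2]=1+1=2, deg[3]=1+0=1, deg[4]=1+0=1, deg[5]=1+1=2, deg[6]=1+0=1, deg[7]=1+2=3, deg[8]=1+3=4, deg[9]=1+0=1

Answer: 1 2 1 1 2 1 3 4 1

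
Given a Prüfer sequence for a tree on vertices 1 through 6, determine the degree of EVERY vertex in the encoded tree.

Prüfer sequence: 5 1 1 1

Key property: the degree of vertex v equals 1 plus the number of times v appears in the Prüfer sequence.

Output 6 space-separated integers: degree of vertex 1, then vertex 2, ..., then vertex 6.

p_1 = 5: count[5] becomes 1
p_2 = 1: count[1] becomes 1
p_3 = 1: count[1] becomes 2
p_4 = 1: count[1] becomes 3
Degrees (1 + count): deg[1]=1+3=4, deg[2]=1+0=1, deg[3]=1+0=1, deg[4]=1+0=1, deg[5]=1+1=2, deg[6]=1+0=1

Answer: 4 1 1 1 2 1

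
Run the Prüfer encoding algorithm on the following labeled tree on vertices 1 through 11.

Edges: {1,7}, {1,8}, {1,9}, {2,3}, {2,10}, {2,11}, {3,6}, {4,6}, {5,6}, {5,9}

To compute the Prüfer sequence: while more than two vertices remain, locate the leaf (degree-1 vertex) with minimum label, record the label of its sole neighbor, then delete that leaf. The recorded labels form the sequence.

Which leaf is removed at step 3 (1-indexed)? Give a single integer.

Step 1: current leaves = {4,7,8,10,11}. Remove leaf 4 (neighbor: 6).
Step 2: current leaves = {7,8,10,11}. Remove leaf 7 (neighbor: 1).
Step 3: current leaves = {8,10,11}. Remove leaf 8 (neighbor: 1).

Answer: 8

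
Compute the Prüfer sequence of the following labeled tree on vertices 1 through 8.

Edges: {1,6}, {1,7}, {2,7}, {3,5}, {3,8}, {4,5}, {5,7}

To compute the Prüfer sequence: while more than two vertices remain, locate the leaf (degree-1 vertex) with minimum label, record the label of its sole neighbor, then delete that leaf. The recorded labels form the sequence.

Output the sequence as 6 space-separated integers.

Step 1: leaves = {2,4,6,8}. Remove smallest leaf 2, emit neighbor 7.
Step 2: leaves = {4,6,8}. Remove smallest leaf 4, emit neighbor 5.
Step 3: leaves = {6,8}. Remove smallest leaf 6, emit neighbor 1.
Step 4: leaves = {1,8}. Remove smallest leaf 1, emit neighbor 7.
Step 5: leaves = {7,8}. Remove smallest leaf 7, emit neighbor 5.
Step 6: leaves = {5,8}. Remove smallest leaf 5, emit neighbor 3.
Done: 2 vertices remain (3, 8). Sequence = [7 5 1 7 5 3]

Answer: 7 5 1 7 5 3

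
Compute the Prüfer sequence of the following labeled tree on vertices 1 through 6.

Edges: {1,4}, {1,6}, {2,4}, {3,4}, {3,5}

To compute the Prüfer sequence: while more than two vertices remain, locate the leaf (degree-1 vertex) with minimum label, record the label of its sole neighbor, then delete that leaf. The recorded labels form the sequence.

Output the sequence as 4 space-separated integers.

Step 1: leaves = {2,5,6}. Remove smallest leaf 2, emit neighbor 4.
Step 2: leaves = {5,6}. Remove smallest leaf 5, emit neighbor 3.
Step 3: leaves = {3,6}. Remove smallest leaf 3, emit neighbor 4.
Step 4: leaves = {4,6}. Remove smallest leaf 4, emit neighbor 1.
Done: 2 vertices remain (1, 6). Sequence = [4 3 4 1]

Answer: 4 3 4 1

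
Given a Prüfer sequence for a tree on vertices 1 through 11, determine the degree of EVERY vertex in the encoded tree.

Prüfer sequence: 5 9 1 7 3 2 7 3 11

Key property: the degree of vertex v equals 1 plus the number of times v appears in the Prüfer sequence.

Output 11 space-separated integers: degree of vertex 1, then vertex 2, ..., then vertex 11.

p_1 = 5: count[5] becomes 1
p_2 = 9: count[9] becomes 1
p_3 = 1: count[1] becomes 1
p_4 = 7: count[7] becomes 1
p_5 = 3: count[3] becomes 1
p_6 = 2: count[2] becomes 1
p_7 = 7: count[7] becomes 2
p_8 = 3: count[3] becomes 2
p_9 = 11: count[11] becomes 1
Degrees (1 + count): deg[1]=1+1=2, deg[2]=1+1=2, deg[3]=1+2=3, deg[4]=1+0=1, deg[5]=1+1=2, deg[6]=1+0=1, deg[7]=1+2=3, deg[8]=1+0=1, deg[9]=1+1=2, deg[10]=1+0=1, deg[11]=1+1=2

Answer: 2 2 3 1 2 1 3 1 2 1 2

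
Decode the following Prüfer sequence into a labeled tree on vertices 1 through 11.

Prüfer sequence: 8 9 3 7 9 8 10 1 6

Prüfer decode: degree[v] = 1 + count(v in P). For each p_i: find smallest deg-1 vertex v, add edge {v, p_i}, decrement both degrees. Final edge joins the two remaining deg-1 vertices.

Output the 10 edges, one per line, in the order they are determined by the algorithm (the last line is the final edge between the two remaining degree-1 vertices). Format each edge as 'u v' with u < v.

Answer: 2 8
4 9
3 5
3 7
7 9
8 9
8 10
1 10
1 6
6 11

Derivation:
Initial degrees: {1:2, 2:1, 3:2, 4:1, 5:1, 6:2, 7:2, 8:3, 9:3, 10:2, 11:1}
Step 1: smallest deg-1 vertex = 2, p_1 = 8. Add edge {2,8}. Now deg[2]=0, deg[8]=2.
Step 2: smallest deg-1 vertex = 4, p_2 = 9. Add edge {4,9}. Now deg[4]=0, deg[9]=2.
Step 3: smallest deg-1 vertex = 5, p_3 = 3. Add edge {3,5}. Now deg[5]=0, deg[3]=1.
Step 4: smallest deg-1 vertex = 3, p_4 = 7. Add edge {3,7}. Now deg[3]=0, deg[7]=1.
Step 5: smallest deg-1 vertex = 7, p_5 = 9. Add edge {7,9}. Now deg[7]=0, deg[9]=1.
Step 6: smallest deg-1 vertex = 9, p_6 = 8. Add edge {8,9}. Now deg[9]=0, deg[8]=1.
Step 7: smallest deg-1 vertex = 8, p_7 = 10. Add edge {8,10}. Now deg[8]=0, deg[10]=1.
Step 8: smallest deg-1 vertex = 10, p_8 = 1. Add edge {1,10}. Now deg[10]=0, deg[1]=1.
Step 9: smallest deg-1 vertex = 1, p_9 = 6. Add edge {1,6}. Now deg[1]=0, deg[6]=1.
Final: two remaining deg-1 vertices are 6, 11. Add edge {6,11}.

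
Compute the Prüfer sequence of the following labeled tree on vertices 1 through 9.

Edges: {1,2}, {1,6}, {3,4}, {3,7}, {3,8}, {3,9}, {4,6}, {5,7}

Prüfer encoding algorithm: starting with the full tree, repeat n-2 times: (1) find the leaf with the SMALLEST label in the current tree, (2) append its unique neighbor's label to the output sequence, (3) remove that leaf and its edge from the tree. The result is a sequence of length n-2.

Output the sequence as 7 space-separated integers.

Answer: 1 6 7 4 3 3 3

Derivation:
Step 1: leaves = {2,5,8,9}. Remove smallest leaf 2, emit neighbor 1.
Step 2: leaves = {1,5,8,9}. Remove smallest leaf 1, emit neighbor 6.
Step 3: leaves = {5,6,8,9}. Remove smallest leaf 5, emit neighbor 7.
Step 4: leaves = {6,7,8,9}. Remove smallest leaf 6, emit neighbor 4.
Step 5: leaves = {4,7,8,9}. Remove smallest leaf 4, emit neighbor 3.
Step 6: leaves = {7,8,9}. Remove smallest leaf 7, emit neighbor 3.
Step 7: leaves = {8,9}. Remove smallest leaf 8, emit neighbor 3.
Done: 2 vertices remain (3, 9). Sequence = [1 6 7 4 3 3 3]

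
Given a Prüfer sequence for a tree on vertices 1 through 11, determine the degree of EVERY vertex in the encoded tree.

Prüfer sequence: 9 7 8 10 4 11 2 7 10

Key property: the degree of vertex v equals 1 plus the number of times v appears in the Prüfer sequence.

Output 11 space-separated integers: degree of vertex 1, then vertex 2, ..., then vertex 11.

p_1 = 9: count[9] becomes 1
p_2 = 7: count[7] becomes 1
p_3 = 8: count[8] becomes 1
p_4 = 10: count[10] becomes 1
p_5 = 4: count[4] becomes 1
p_6 = 11: count[11] becomes 1
p_7 = 2: count[2] becomes 1
p_8 = 7: count[7] becomes 2
p_9 = 10: count[10] becomes 2
Degrees (1 + count): deg[1]=1+0=1, deg[2]=1+1=2, deg[3]=1+0=1, deg[4]=1+1=2, deg[5]=1+0=1, deg[6]=1+0=1, deg[7]=1+2=3, deg[8]=1+1=2, deg[9]=1+1=2, deg[10]=1+2=3, deg[11]=1+1=2

Answer: 1 2 1 2 1 1 3 2 2 3 2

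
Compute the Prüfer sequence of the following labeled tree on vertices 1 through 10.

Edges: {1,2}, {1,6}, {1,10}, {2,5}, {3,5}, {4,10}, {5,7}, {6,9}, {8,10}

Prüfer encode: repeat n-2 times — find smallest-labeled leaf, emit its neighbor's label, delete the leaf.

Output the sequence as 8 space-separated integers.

Step 1: leaves = {3,4,7,8,9}. Remove smallest leaf 3, emit neighbor 5.
Step 2: leaves = {4,7,8,9}. Remove smallest leaf 4, emit neighbor 10.
Step 3: leaves = {7,8,9}. Remove smallest leaf 7, emit neighbor 5.
Step 4: leaves = {5,8,9}. Remove smallest leaf 5, emit neighbor 2.
Step 5: leaves = {2,8,9}. Remove smallest leaf 2, emit neighbor 1.
Step 6: leaves = {8,9}. Remove smallest leaf 8, emit neighbor 10.
Step 7: leaves = {9,10}. Remove smallest leaf 9, emit neighbor 6.
Step 8: leaves = {6,10}. Remove smallest leaf 6, emit neighbor 1.
Done: 2 vertices remain (1, 10). Sequence = [5 10 5 2 1 10 6 1]

Answer: 5 10 5 2 1 10 6 1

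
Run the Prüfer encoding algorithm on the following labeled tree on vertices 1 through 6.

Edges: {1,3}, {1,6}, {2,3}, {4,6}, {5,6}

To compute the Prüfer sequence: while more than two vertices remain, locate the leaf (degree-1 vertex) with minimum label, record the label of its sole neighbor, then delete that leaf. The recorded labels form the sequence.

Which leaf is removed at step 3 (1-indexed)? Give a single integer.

Answer: 1

Derivation:
Step 1: current leaves = {2,4,5}. Remove leaf 2 (neighbor: 3).
Step 2: current leaves = {3,4,5}. Remove leaf 3 (neighbor: 1).
Step 3: current leaves = {1,4,5}. Remove leaf 1 (neighbor: 6).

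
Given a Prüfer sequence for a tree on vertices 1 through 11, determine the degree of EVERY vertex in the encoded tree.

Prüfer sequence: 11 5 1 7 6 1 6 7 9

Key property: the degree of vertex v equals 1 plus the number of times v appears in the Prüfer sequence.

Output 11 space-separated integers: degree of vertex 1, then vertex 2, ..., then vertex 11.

Answer: 3 1 1 1 2 3 3 1 2 1 2

Derivation:
p_1 = 11: count[11] becomes 1
p_2 = 5: count[5] becomes 1
p_3 = 1: count[1] becomes 1
p_4 = 7: count[7] becomes 1
p_5 = 6: count[6] becomes 1
p_6 = 1: count[1] becomes 2
p_7 = 6: count[6] becomes 2
p_8 = 7: count[7] becomes 2
p_9 = 9: count[9] becomes 1
Degrees (1 + count): deg[1]=1+2=3, deg[2]=1+0=1, deg[3]=1+0=1, deg[4]=1+0=1, deg[5]=1+1=2, deg[6]=1+2=3, deg[7]=1+2=3, deg[8]=1+0=1, deg[9]=1+1=2, deg[10]=1+0=1, deg[11]=1+1=2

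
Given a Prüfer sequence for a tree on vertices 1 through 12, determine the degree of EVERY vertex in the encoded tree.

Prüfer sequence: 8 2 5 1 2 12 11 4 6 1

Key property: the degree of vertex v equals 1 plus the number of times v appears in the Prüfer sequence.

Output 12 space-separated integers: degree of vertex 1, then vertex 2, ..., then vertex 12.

p_1 = 8: count[8] becomes 1
p_2 = 2: count[2] becomes 1
p_3 = 5: count[5] becomes 1
p_4 = 1: count[1] becomes 1
p_5 = 2: count[2] becomes 2
p_6 = 12: count[12] becomes 1
p_7 = 11: count[11] becomes 1
p_8 = 4: count[4] becomes 1
p_9 = 6: count[6] becomes 1
p_10 = 1: count[1] becomes 2
Degrees (1 + count): deg[1]=1+2=3, deg[2]=1+2=3, deg[3]=1+0=1, deg[4]=1+1=2, deg[5]=1+1=2, deg[6]=1+1=2, deg[7]=1+0=1, deg[8]=1+1=2, deg[9]=1+0=1, deg[10]=1+0=1, deg[11]=1+1=2, deg[12]=1+1=2

Answer: 3 3 1 2 2 2 1 2 1 1 2 2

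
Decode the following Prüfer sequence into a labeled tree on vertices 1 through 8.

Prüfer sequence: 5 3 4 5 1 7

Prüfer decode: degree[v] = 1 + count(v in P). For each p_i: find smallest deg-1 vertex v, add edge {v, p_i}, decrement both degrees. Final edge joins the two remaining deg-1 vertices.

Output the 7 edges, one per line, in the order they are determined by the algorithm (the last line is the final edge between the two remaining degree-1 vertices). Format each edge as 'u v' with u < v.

Initial degrees: {1:2, 2:1, 3:2, 4:2, 5:3, 6:1, 7:2, 8:1}
Step 1: smallest deg-1 vertex = 2, p_1 = 5. Add edge {2,5}. Now deg[2]=0, deg[5]=2.
Step 2: smallest deg-1 vertex = 6, p_2 = 3. Add edge {3,6}. Now deg[6]=0, deg[3]=1.
Step 3: smallest deg-1 vertex = 3, p_3 = 4. Add edge {3,4}. Now deg[3]=0, deg[4]=1.
Step 4: smallest deg-1 vertex = 4, p_4 = 5. Add edge {4,5}. Now deg[4]=0, deg[5]=1.
Step 5: smallest deg-1 vertex = 5, p_5 = 1. Add edge {1,5}. Now deg[5]=0, deg[1]=1.
Step 6: smallest deg-1 vertex = 1, p_6 = 7. Add edge {1,7}. Now deg[1]=0, deg[7]=1.
Final: two remaining deg-1 vertices are 7, 8. Add edge {7,8}.

Answer: 2 5
3 6
3 4
4 5
1 5
1 7
7 8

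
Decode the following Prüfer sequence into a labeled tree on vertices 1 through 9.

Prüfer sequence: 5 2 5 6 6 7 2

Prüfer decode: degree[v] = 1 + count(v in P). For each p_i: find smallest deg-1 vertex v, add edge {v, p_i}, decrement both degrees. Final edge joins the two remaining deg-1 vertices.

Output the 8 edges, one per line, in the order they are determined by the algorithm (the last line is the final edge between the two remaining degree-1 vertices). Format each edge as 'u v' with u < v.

Initial degrees: {1:1, 2:3, 3:1, 4:1, 5:3, 6:3, 7:2, 8:1, 9:1}
Step 1: smallest deg-1 vertex = 1, p_1 = 5. Add edge {1,5}. Now deg[1]=0, deg[5]=2.
Step 2: smallest deg-1 vertex = 3, p_2 = 2. Add edge {2,3}. Now deg[3]=0, deg[2]=2.
Step 3: smallest deg-1 vertex = 4, p_3 = 5. Add edge {4,5}. Now deg[4]=0, deg[5]=1.
Step 4: smallest deg-1 vertex = 5, p_4 = 6. Add edge {5,6}. Now deg[5]=0, deg[6]=2.
Step 5: smallest deg-1 vertex = 8, p_5 = 6. Add edge {6,8}. Now deg[8]=0, deg[6]=1.
Step 6: smallest deg-1 vertex = 6, p_6 = 7. Add edge {6,7}. Now deg[6]=0, deg[7]=1.
Step 7: smallest deg-1 vertex = 7, p_7 = 2. Add edge {2,7}. Now deg[7]=0, deg[2]=1.
Final: two remaining deg-1 vertices are 2, 9. Add edge {2,9}.

Answer: 1 5
2 3
4 5
5 6
6 8
6 7
2 7
2 9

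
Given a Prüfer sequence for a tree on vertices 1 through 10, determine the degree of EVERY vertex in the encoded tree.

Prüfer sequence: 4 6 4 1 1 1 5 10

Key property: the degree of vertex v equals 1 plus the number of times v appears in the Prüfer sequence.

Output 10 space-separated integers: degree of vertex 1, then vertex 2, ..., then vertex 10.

Answer: 4 1 1 3 2 2 1 1 1 2

Derivation:
p_1 = 4: count[4] becomes 1
p_2 = 6: count[6] becomes 1
p_3 = 4: count[4] becomes 2
p_4 = 1: count[1] becomes 1
p_5 = 1: count[1] becomes 2
p_6 = 1: count[1] becomes 3
p_7 = 5: count[5] becomes 1
p_8 = 10: count[10] becomes 1
Degrees (1 + count): deg[1]=1+3=4, deg[2]=1+0=1, deg[3]=1+0=1, deg[4]=1+2=3, deg[5]=1+1=2, deg[6]=1+1=2, deg[7]=1+0=1, deg[8]=1+0=1, deg[9]=1+0=1, deg[10]=1+1=2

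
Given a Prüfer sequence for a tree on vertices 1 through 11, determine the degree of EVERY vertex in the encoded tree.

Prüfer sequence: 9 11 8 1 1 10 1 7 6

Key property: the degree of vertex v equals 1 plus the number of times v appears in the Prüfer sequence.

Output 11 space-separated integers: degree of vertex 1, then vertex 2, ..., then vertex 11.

p_1 = 9: count[9] becomes 1
p_2 = 11: count[11] becomes 1
p_3 = 8: count[8] becomes 1
p_4 = 1: count[1] becomes 1
p_5 = 1: count[1] becomes 2
p_6 = 10: count[10] becomes 1
p_7 = 1: count[1] becomes 3
p_8 = 7: count[7] becomes 1
p_9 = 6: count[6] becomes 1
Degrees (1 + count): deg[1]=1+3=4, deg[2]=1+0=1, deg[3]=1+0=1, deg[4]=1+0=1, deg[5]=1+0=1, deg[6]=1+1=2, deg[7]=1+1=2, deg[8]=1+1=2, deg[9]=1+1=2, deg[10]=1+1=2, deg[11]=1+1=2

Answer: 4 1 1 1 1 2 2 2 2 2 2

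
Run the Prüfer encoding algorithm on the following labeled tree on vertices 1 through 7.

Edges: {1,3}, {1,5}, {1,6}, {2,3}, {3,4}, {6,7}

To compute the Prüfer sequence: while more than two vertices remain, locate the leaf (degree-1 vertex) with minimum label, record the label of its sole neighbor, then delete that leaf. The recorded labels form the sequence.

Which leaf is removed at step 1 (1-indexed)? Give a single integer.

Answer: 2

Derivation:
Step 1: current leaves = {2,4,5,7}. Remove leaf 2 (neighbor: 3).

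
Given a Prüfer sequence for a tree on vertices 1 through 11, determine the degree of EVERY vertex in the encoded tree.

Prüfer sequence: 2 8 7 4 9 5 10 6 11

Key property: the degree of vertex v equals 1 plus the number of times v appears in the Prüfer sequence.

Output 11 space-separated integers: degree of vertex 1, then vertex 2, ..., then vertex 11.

p_1 = 2: count[2] becomes 1
p_2 = 8: count[8] becomes 1
p_3 = 7: count[7] becomes 1
p_4 = 4: count[4] becomes 1
p_5 = 9: count[9] becomes 1
p_6 = 5: count[5] becomes 1
p_7 = 10: count[10] becomes 1
p_8 = 6: count[6] becomes 1
p_9 = 11: count[11] becomes 1
Degrees (1 + count): deg[1]=1+0=1, deg[2]=1+1=2, deg[3]=1+0=1, deg[4]=1+1=2, deg[5]=1+1=2, deg[6]=1+1=2, deg[7]=1+1=2, deg[8]=1+1=2, deg[9]=1+1=2, deg[10]=1+1=2, deg[11]=1+1=2

Answer: 1 2 1 2 2 2 2 2 2 2 2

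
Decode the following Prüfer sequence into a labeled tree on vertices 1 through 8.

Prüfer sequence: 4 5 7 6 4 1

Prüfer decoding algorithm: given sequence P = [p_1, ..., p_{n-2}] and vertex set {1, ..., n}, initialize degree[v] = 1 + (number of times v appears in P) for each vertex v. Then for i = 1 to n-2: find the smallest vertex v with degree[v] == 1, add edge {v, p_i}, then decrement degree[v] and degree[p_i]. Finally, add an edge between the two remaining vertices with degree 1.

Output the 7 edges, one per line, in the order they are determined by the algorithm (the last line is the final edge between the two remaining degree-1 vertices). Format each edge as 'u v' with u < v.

Initial degrees: {1:2, 2:1, 3:1, 4:3, 5:2, 6:2, 7:2, 8:1}
Step 1: smallest deg-1 vertex = 2, p_1 = 4. Add edge {2,4}. Now deg[2]=0, deg[4]=2.
Step 2: smallest deg-1 vertex = 3, p_2 = 5. Add edge {3,5}. Now deg[3]=0, deg[5]=1.
Step 3: smallest deg-1 vertex = 5, p_3 = 7. Add edge {5,7}. Now deg[5]=0, deg[7]=1.
Step 4: smallest deg-1 vertex = 7, p_4 = 6. Add edge {6,7}. Now deg[7]=0, deg[6]=1.
Step 5: smallest deg-1 vertex = 6, p_5 = 4. Add edge {4,6}. Now deg[6]=0, deg[4]=1.
Step 6: smallest deg-1 vertex = 4, p_6 = 1. Add edge {1,4}. Now deg[4]=0, deg[1]=1.
Final: two remaining deg-1 vertices are 1, 8. Add edge {1,8}.

Answer: 2 4
3 5
5 7
6 7
4 6
1 4
1 8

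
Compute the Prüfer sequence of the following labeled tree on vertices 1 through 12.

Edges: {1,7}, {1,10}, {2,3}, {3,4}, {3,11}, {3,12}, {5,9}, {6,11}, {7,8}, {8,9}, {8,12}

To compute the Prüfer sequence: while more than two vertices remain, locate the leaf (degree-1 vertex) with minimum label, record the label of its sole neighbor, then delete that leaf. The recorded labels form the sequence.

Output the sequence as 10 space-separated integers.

Step 1: leaves = {2,4,5,6,10}. Remove smallest leaf 2, emit neighbor 3.
Step 2: leaves = {4,5,6,10}. Remove smallest leaf 4, emit neighbor 3.
Step 3: leaves = {5,6,10}. Remove smallest leaf 5, emit neighbor 9.
Step 4: leaves = {6,9,10}. Remove smallest leaf 6, emit neighbor 11.
Step 5: leaves = {9,10,11}. Remove smallest leaf 9, emit neighbor 8.
Step 6: leaves = {10,11}. Remove smallest leaf 10, emit neighbor 1.
Step 7: leaves = {1,11}. Remove smallest leaf 1, emit neighbor 7.
Step 8: leaves = {7,11}. Remove smallest leaf 7, emit neighbor 8.
Step 9: leaves = {8,11}. Remove smallest leaf 8, emit neighbor 12.
Step 10: leaves = {11,12}. Remove smallest leaf 11, emit neighbor 3.
Done: 2 vertices remain (3, 12). Sequence = [3 3 9 11 8 1 7 8 12 3]

Answer: 3 3 9 11 8 1 7 8 12 3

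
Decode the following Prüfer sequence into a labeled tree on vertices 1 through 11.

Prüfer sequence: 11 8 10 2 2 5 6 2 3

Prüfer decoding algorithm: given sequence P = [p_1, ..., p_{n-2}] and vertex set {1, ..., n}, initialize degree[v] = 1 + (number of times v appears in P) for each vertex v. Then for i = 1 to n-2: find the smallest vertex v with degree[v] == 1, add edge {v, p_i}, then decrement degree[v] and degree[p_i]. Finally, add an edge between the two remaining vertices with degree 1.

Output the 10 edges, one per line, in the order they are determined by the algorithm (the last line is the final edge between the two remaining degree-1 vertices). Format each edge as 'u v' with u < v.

Answer: 1 11
4 8
7 10
2 8
2 9
5 10
5 6
2 6
2 3
3 11

Derivation:
Initial degrees: {1:1, 2:4, 3:2, 4:1, 5:2, 6:2, 7:1, 8:2, 9:1, 10:2, 11:2}
Step 1: smallest deg-1 vertex = 1, p_1 = 11. Add edge {1,11}. Now deg[1]=0, deg[11]=1.
Step 2: smallest deg-1 vertex = 4, p_2 = 8. Add edge {4,8}. Now deg[4]=0, deg[8]=1.
Step 3: smallest deg-1 vertex = 7, p_3 = 10. Add edge {7,10}. Now deg[7]=0, deg[10]=1.
Step 4: smallest deg-1 vertex = 8, p_4 = 2. Add edge {2,8}. Now deg[8]=0, deg[2]=3.
Step 5: smallest deg-1 vertex = 9, p_5 = 2. Add edge {2,9}. Now deg[9]=0, deg[2]=2.
Step 6: smallest deg-1 vertex = 10, p_6 = 5. Add edge {5,10}. Now deg[10]=0, deg[5]=1.
Step 7: smallest deg-1 vertex = 5, p_7 = 6. Add edge {5,6}. Now deg[5]=0, deg[6]=1.
Step 8: smallest deg-1 vertex = 6, p_8 = 2. Add edge {2,6}. Now deg[6]=0, deg[2]=1.
Step 9: smallest deg-1 vertex = 2, p_9 = 3. Add edge {2,3}. Now deg[2]=0, deg[3]=1.
Final: two remaining deg-1 vertices are 3, 11. Add edge {3,11}.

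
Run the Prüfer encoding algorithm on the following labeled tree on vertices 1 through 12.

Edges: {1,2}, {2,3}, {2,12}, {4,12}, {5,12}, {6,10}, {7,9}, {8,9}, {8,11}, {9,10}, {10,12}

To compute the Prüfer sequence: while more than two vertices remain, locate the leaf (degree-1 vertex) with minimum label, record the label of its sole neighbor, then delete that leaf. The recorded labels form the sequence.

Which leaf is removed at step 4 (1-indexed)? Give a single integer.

Answer: 4

Derivation:
Step 1: current leaves = {1,3,4,5,6,7,11}. Remove leaf 1 (neighbor: 2).
Step 2: current leaves = {3,4,5,6,7,11}. Remove leaf 3 (neighbor: 2).
Step 3: current leaves = {2,4,5,6,7,11}. Remove leaf 2 (neighbor: 12).
Step 4: current leaves = {4,5,6,7,11}. Remove leaf 4 (neighbor: 12).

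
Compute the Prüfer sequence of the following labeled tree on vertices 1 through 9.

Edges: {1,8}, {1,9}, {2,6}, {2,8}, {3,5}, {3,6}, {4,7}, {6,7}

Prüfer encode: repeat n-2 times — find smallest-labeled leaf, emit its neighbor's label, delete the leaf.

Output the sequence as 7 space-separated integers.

Answer: 7 3 6 6 2 8 1

Derivation:
Step 1: leaves = {4,5,9}. Remove smallest leaf 4, emit neighbor 7.
Step 2: leaves = {5,7,9}. Remove smallest leaf 5, emit neighbor 3.
Step 3: leaves = {3,7,9}. Remove smallest leaf 3, emit neighbor 6.
Step 4: leaves = {7,9}. Remove smallest leaf 7, emit neighbor 6.
Step 5: leaves = {6,9}. Remove smallest leaf 6, emit neighbor 2.
Step 6: leaves = {2,9}. Remove smallest leaf 2, emit neighbor 8.
Step 7: leaves = {8,9}. Remove smallest leaf 8, emit neighbor 1.
Done: 2 vertices remain (1, 9). Sequence = [7 3 6 6 2 8 1]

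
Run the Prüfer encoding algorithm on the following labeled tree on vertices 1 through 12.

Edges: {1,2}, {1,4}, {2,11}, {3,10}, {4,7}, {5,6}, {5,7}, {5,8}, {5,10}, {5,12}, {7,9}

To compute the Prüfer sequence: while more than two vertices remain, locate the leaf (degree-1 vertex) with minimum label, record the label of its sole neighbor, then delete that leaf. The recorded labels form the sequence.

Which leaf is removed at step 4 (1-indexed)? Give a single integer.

Answer: 9

Derivation:
Step 1: current leaves = {3,6,8,9,11,12}. Remove leaf 3 (neighbor: 10).
Step 2: current leaves = {6,8,9,10,11,12}. Remove leaf 6 (neighbor: 5).
Step 3: current leaves = {8,9,10,11,12}. Remove leaf 8 (neighbor: 5).
Step 4: current leaves = {9,10,11,12}. Remove leaf 9 (neighbor: 7).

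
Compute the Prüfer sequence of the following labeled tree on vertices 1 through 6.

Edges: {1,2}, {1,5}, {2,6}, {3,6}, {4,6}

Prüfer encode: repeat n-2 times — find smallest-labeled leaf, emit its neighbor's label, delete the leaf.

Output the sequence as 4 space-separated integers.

Answer: 6 6 1 2

Derivation:
Step 1: leaves = {3,4,5}. Remove smallest leaf 3, emit neighbor 6.
Step 2: leaves = {4,5}. Remove smallest leaf 4, emit neighbor 6.
Step 3: leaves = {5,6}. Remove smallest leaf 5, emit neighbor 1.
Step 4: leaves = {1,6}. Remove smallest leaf 1, emit neighbor 2.
Done: 2 vertices remain (2, 6). Sequence = [6 6 1 2]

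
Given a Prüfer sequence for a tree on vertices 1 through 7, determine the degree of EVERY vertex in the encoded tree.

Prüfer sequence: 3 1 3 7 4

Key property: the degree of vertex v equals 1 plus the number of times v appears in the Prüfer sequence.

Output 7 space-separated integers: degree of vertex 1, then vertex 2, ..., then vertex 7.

Answer: 2 1 3 2 1 1 2

Derivation:
p_1 = 3: count[3] becomes 1
p_2 = 1: count[1] becomes 1
p_3 = 3: count[3] becomes 2
p_4 = 7: count[7] becomes 1
p_5 = 4: count[4] becomes 1
Degrees (1 + count): deg[1]=1+1=2, deg[2]=1+0=1, deg[3]=1+2=3, deg[4]=1+1=2, deg[5]=1+0=1, deg[6]=1+0=1, deg[7]=1+1=2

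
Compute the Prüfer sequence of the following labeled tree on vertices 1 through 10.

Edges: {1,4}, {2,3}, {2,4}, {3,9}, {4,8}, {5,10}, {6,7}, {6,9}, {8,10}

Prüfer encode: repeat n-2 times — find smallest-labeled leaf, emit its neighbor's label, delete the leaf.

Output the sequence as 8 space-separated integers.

Answer: 4 10 6 9 3 2 4 8

Derivation:
Step 1: leaves = {1,5,7}. Remove smallest leaf 1, emit neighbor 4.
Step 2: leaves = {5,7}. Remove smallest leaf 5, emit neighbor 10.
Step 3: leaves = {7,10}. Remove smallest leaf 7, emit neighbor 6.
Step 4: leaves = {6,10}. Remove smallest leaf 6, emit neighbor 9.
Step 5: leaves = {9,10}. Remove smallest leaf 9, emit neighbor 3.
Step 6: leaves = {3,10}. Remove smallest leaf 3, emit neighbor 2.
Step 7: leaves = {2,10}. Remove smallest leaf 2, emit neighbor 4.
Step 8: leaves = {4,10}. Remove smallest leaf 4, emit neighbor 8.
Done: 2 vertices remain (8, 10). Sequence = [4 10 6 9 3 2 4 8]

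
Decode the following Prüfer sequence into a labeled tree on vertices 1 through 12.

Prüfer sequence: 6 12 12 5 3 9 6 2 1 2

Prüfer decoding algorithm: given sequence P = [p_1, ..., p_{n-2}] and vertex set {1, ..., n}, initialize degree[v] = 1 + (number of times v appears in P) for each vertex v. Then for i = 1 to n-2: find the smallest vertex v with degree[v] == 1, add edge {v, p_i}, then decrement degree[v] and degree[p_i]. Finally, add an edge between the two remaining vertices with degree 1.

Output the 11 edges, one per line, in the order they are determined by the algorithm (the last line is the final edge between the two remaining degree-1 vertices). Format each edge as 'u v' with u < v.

Initial degrees: {1:2, 2:3, 3:2, 4:1, 5:2, 6:3, 7:1, 8:1, 9:2, 10:1, 11:1, 12:3}
Step 1: smallest deg-1 vertex = 4, p_1 = 6. Add edge {4,6}. Now deg[4]=0, deg[6]=2.
Step 2: smallest deg-1 vertex = 7, p_2 = 12. Add edge {7,12}. Now deg[7]=0, deg[12]=2.
Step 3: smallest deg-1 vertex = 8, p_3 = 12. Add edge {8,12}. Now deg[8]=0, deg[12]=1.
Step 4: smallest deg-1 vertex = 10, p_4 = 5. Add edge {5,10}. Now deg[10]=0, deg[5]=1.
Step 5: smallest deg-1 vertex = 5, p_5 = 3. Add edge {3,5}. Now deg[5]=0, deg[3]=1.
Step 6: smallest deg-1 vertex = 3, p_6 = 9. Add edge {3,9}. Now deg[3]=0, deg[9]=1.
Step 7: smallest deg-1 vertex = 9, p_7 = 6. Add edge {6,9}. Now deg[9]=0, deg[6]=1.
Step 8: smallest deg-1 vertex = 6, p_8 = 2. Add edge {2,6}. Now deg[6]=0, deg[2]=2.
Step 9: smallest deg-1 vertex = 11, p_9 = 1. Add edge {1,11}. Now deg[11]=0, deg[1]=1.
Step 10: smallest deg-1 vertex = 1, p_10 = 2. Add edge {1,2}. Now deg[1]=0, deg[2]=1.
Final: two remaining deg-1 vertices are 2, 12. Add edge {2,12}.

Answer: 4 6
7 12
8 12
5 10
3 5
3 9
6 9
2 6
1 11
1 2
2 12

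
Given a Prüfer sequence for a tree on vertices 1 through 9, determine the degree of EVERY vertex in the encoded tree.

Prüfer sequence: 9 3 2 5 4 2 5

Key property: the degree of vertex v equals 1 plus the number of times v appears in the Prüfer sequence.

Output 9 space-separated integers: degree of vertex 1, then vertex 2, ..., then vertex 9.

Answer: 1 3 2 2 3 1 1 1 2

Derivation:
p_1 = 9: count[9] becomes 1
p_2 = 3: count[3] becomes 1
p_3 = 2: count[2] becomes 1
p_4 = 5: count[5] becomes 1
p_5 = 4: count[4] becomes 1
p_6 = 2: count[2] becomes 2
p_7 = 5: count[5] becomes 2
Degrees (1 + count): deg[1]=1+0=1, deg[2]=1+2=3, deg[3]=1+1=2, deg[4]=1+1=2, deg[5]=1+2=3, deg[6]=1+0=1, deg[7]=1+0=1, deg[8]=1+0=1, deg[9]=1+1=2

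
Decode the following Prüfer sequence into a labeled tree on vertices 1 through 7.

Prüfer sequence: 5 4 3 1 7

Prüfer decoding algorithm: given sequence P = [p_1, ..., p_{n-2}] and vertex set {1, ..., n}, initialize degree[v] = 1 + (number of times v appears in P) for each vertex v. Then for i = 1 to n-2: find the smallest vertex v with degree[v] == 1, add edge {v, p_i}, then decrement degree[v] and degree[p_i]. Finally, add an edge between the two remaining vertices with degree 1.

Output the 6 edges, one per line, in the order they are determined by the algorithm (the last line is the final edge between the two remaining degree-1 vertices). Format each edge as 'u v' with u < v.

Initial degrees: {1:2, 2:1, 3:2, 4:2, 5:2, 6:1, 7:2}
Step 1: smallest deg-1 vertex = 2, p_1 = 5. Add edge {2,5}. Now deg[2]=0, deg[5]=1.
Step 2: smallest deg-1 vertex = 5, p_2 = 4. Add edge {4,5}. Now deg[5]=0, deg[4]=1.
Step 3: smallest deg-1 vertex = 4, p_3 = 3. Add edge {3,4}. Now deg[4]=0, deg[3]=1.
Step 4: smallest deg-1 vertex = 3, p_4 = 1. Add edge {1,3}. Now deg[3]=0, deg[1]=1.
Step 5: smallest deg-1 vertex = 1, p_5 = 7. Add edge {1,7}. Now deg[1]=0, deg[7]=1.
Final: two remaining deg-1 vertices are 6, 7. Add edge {6,7}.

Answer: 2 5
4 5
3 4
1 3
1 7
6 7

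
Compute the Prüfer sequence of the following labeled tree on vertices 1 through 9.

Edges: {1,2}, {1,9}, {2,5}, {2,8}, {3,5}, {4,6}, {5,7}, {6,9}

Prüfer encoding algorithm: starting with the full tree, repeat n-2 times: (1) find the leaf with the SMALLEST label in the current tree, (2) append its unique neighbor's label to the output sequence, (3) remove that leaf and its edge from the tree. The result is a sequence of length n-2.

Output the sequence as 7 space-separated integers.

Answer: 5 6 9 5 2 2 1

Derivation:
Step 1: leaves = {3,4,7,8}. Remove smallest leaf 3, emit neighbor 5.
Step 2: leaves = {4,7,8}. Remove smallest leaf 4, emit neighbor 6.
Step 3: leaves = {6,7,8}. Remove smallest leaf 6, emit neighbor 9.
Step 4: leaves = {7,8,9}. Remove smallest leaf 7, emit neighbor 5.
Step 5: leaves = {5,8,9}. Remove smallest leaf 5, emit neighbor 2.
Step 6: leaves = {8,9}. Remove smallest leaf 8, emit neighbor 2.
Step 7: leaves = {2,9}. Remove smallest leaf 2, emit neighbor 1.
Done: 2 vertices remain (1, 9). Sequence = [5 6 9 5 2 2 1]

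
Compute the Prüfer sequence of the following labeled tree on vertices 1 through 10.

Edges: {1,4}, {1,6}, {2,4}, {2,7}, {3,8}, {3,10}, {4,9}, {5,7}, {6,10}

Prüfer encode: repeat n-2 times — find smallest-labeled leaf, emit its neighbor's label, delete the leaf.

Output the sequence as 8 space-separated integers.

Answer: 7 2 4 3 10 4 1 6

Derivation:
Step 1: leaves = {5,8,9}. Remove smallest leaf 5, emit neighbor 7.
Step 2: leaves = {7,8,9}. Remove smallest leaf 7, emit neighbor 2.
Step 3: leaves = {2,8,9}. Remove smallest leaf 2, emit neighbor 4.
Step 4: leaves = {8,9}. Remove smallest leaf 8, emit neighbor 3.
Step 5: leaves = {3,9}. Remove smallest leaf 3, emit neighbor 10.
Step 6: leaves = {9,10}. Remove smallest leaf 9, emit neighbor 4.
Step 7: leaves = {4,10}. Remove smallest leaf 4, emit neighbor 1.
Step 8: leaves = {1,10}. Remove smallest leaf 1, emit neighbor 6.
Done: 2 vertices remain (6, 10). Sequence = [7 2 4 3 10 4 1 6]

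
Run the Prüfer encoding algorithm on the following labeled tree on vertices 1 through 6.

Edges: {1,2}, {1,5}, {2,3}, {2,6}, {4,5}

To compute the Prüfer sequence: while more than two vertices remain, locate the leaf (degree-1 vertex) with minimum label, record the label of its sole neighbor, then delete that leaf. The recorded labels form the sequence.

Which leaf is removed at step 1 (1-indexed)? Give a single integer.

Answer: 3

Derivation:
Step 1: current leaves = {3,4,6}. Remove leaf 3 (neighbor: 2).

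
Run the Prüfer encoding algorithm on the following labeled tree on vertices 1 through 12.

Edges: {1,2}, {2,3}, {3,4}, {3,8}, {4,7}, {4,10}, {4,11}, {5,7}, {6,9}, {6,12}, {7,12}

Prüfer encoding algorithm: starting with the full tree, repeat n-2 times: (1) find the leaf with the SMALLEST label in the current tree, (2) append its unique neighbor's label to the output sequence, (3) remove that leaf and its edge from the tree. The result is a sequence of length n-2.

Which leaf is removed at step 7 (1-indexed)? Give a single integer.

Answer: 6

Derivation:
Step 1: current leaves = {1,5,8,9,10,11}. Remove leaf 1 (neighbor: 2).
Step 2: current leaves = {2,5,8,9,10,11}. Remove leaf 2 (neighbor: 3).
Step 3: current leaves = {5,8,9,10,11}. Remove leaf 5 (neighbor: 7).
Step 4: current leaves = {8,9,10,11}. Remove leaf 8 (neighbor: 3).
Step 5: current leaves = {3,9,10,11}. Remove leaf 3 (neighbor: 4).
Step 6: current leaves = {9,10,11}. Remove leaf 9 (neighbor: 6).
Step 7: current leaves = {6,10,11}. Remove leaf 6 (neighbor: 12).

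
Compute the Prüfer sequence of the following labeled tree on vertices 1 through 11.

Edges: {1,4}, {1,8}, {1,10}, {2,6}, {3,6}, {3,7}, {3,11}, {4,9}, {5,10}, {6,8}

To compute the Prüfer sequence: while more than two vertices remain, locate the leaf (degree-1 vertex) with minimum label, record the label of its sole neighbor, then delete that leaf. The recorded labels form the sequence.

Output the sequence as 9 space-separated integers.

Step 1: leaves = {2,5,7,9,11}. Remove smallest leaf 2, emit neighbor 6.
Step 2: leaves = {5,7,9,11}. Remove smallest leaf 5, emit neighbor 10.
Step 3: leaves = {7,9,10,11}. Remove smallest leaf 7, emit neighbor 3.
Step 4: leaves = {9,10,11}. Remove smallest leaf 9, emit neighbor 4.
Step 5: leaves = {4,10,11}. Remove smallest leaf 4, emit neighbor 1.
Step 6: leaves = {10,11}. Remove smallest leaf 10, emit neighbor 1.
Step 7: leaves = {1,11}. Remove smallest leaf 1, emit neighbor 8.
Step 8: leaves = {8,11}. Remove smallest leaf 8, emit neighbor 6.
Step 9: leaves = {6,11}. Remove smallest leaf 6, emit neighbor 3.
Done: 2 vertices remain (3, 11). Sequence = [6 10 3 4 1 1 8 6 3]

Answer: 6 10 3 4 1 1 8 6 3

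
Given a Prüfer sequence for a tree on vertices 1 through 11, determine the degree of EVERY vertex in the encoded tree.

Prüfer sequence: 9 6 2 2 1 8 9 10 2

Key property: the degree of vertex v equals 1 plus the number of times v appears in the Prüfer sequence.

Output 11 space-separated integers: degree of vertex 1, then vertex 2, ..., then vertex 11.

Answer: 2 4 1 1 1 2 1 2 3 2 1

Derivation:
p_1 = 9: count[9] becomes 1
p_2 = 6: count[6] becomes 1
p_3 = 2: count[2] becomes 1
p_4 = 2: count[2] becomes 2
p_5 = 1: count[1] becomes 1
p_6 = 8: count[8] becomes 1
p_7 = 9: count[9] becomes 2
p_8 = 10: count[10] becomes 1
p_9 = 2: count[2] becomes 3
Degrees (1 + count): deg[1]=1+1=2, deg[2]=1+3=4, deg[3]=1+0=1, deg[4]=1+0=1, deg[5]=1+0=1, deg[6]=1+1=2, deg[7]=1+0=1, deg[8]=1+1=2, deg[9]=1+2=3, deg[10]=1+1=2, deg[11]=1+0=1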